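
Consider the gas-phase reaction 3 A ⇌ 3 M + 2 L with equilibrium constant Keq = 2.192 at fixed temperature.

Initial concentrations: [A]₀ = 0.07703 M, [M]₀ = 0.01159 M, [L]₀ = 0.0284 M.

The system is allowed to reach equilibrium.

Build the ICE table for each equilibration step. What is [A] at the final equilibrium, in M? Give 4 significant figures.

[A]_eq = 0.01048 M

Q₀ = 2.7473e-06 vs Keq = 2.192 ⇒ Q<K, forward
Step 1:
                  A         M         L
  init      0.07703   0.01159    0.0284
  Δ        -0.06655   0.06655   0.04436
  eq        0.01048   0.07814   0.07276
  solve Keq expr → x = 0.02218; check Q = 2.192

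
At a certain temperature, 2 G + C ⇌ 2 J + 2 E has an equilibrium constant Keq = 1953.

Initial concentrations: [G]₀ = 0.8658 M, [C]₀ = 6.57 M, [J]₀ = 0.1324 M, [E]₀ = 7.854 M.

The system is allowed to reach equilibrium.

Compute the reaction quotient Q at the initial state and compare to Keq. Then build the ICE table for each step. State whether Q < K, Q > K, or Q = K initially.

Q₀ = 0.2196 vs Keq = 1953 ⇒ Q<K, forward
Step 1:
                  G         C         J         E
  I          0.8658      6.57    0.1324     7.854
  C         -0.7929   -0.3965    0.7929    0.7929
  E         0.07287     6.174    0.9253     8.647
  solve Keq expr → x = 0.3965; check Q = 1953

Q₀ = 0.2196; Q < K (proceeds forward)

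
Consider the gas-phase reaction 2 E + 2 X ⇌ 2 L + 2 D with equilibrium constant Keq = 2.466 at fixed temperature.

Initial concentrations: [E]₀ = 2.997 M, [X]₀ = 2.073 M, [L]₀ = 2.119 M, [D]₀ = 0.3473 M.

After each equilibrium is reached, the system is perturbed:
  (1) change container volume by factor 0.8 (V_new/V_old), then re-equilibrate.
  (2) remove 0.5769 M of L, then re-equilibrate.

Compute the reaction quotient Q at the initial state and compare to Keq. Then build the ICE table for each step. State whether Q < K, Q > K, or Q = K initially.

Q₀ = 0.01403; Q < K (proceeds forward)

Q₀ = 0.01403 vs Keq = 2.466 ⇒ Q<K, forward
Step 1:
                  E         X         L         D
  I           2.997     2.073     2.119    0.3473
  C         -0.9103   -0.9103    0.9103    0.9103
  E           2.087     1.163     3.029     1.258
  solve Keq expr → x = 0.4552; check Q = 2.466
Then change container volume by factor 0.8 (V_new/V_old).
Step 2:
                  E         X         L         D
  I           2.608     1.453     3.787     1.572
  C               0         0         0         0
  E           2.608     1.453     3.787     1.572
  solve Keq expr → x = 0; check Q = 2.466
Then remove 0.5769 M of L.
Step 3:
                  E         X         L         D
  I           2.608     1.453      3.21     1.572
  C         -0.0816   -0.0816    0.0816    0.0816
  E           2.527     1.372     3.291     1.654
  solve Keq expr → x = 0.0408; check Q = 2.466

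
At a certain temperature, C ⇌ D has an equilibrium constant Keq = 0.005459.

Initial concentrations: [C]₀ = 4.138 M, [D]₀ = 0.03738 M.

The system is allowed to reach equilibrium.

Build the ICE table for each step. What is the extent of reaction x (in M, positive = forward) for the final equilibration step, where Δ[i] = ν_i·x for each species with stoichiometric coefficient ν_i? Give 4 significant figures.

x = -0.01471 M

Q₀ = 0.009033 vs Keq = 0.005459 ⇒ Q>K, reverse
Step 1:
                   C          D
  init         4.138    0.03738
  Δ          0.01471   -0.01471
  eq           4.153    0.02267
  solve Keq expr → x = -0.01471; check Q = 0.005459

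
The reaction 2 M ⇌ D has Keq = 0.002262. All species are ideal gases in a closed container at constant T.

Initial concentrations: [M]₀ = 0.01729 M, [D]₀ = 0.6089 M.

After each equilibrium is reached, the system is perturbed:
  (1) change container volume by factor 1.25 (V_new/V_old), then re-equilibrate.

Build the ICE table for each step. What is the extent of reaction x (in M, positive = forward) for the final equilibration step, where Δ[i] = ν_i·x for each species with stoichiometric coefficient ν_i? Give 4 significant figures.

x = -5.4119e-04 M

Q₀ = 2037 vs Keq = 0.002262 ⇒ Q>K, reverse
Step 1:
                    M           D
  Initial     0.01729      0.6089
  Change        1.211     -0.6055
  Equil         1.228    0.003413
  solve Keq expr → x = -0.6055; check Q = 0.002262
Then change container volume by factor 1.25 (V_new/V_old).
Step 2:
                    M           D
  Initial      0.9826     0.00273
  Change     0.001082 -5.4119e-04
  Equil        0.9837    0.002189
  solve Keq expr → x = -5.4119e-04; check Q = 0.002262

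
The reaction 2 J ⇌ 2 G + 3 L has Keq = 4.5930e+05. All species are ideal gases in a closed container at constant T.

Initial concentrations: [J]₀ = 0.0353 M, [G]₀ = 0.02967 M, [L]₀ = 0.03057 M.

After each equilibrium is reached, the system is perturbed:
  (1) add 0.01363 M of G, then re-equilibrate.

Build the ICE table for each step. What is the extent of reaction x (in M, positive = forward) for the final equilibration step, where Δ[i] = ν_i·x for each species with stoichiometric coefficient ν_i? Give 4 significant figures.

x = -2.4268e-07 M

Q₀ = 2.0182e-05 vs Keq = 4.5930e+05 ⇒ Q<K, forward
Step 1:
                  J         G         L
  init       0.0353   0.02967   0.03057
  Δ         -0.0353    0.0353   0.05295
  eq      2.3137e-06   0.06497   0.08352
  solve Keq expr → x = 0.01765; check Q = 4.5930e+05
Then add 0.01363 M of G.
Step 2:
                  J         G         L
  init    2.3137e-06    0.0786   0.08352
  Δ       4.8535e-07 -4.8535e-07 -7.2803e-07
  eq      2.7991e-06    0.0786   0.08352
  solve Keq expr → x = -2.4268e-07; check Q = 4.5930e+05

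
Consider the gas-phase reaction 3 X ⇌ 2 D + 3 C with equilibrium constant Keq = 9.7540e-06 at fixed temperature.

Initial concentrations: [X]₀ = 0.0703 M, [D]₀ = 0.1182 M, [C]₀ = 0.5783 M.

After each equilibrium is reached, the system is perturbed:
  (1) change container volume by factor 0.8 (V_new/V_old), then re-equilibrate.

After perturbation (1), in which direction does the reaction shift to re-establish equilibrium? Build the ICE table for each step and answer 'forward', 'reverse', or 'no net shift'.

Q₀ = 7.777 vs Keq = 9.7540e-06 ⇒ Q>K, reverse
Step 1:
                   X          D          C
  Initial     0.0703     0.1182     0.5783
  Change      0.1751    -0.1167    -0.1751
  Equil       0.2454   0.001483     0.4032
  solve Keq expr → x = -0.05836; check Q = 9.7540e-06
Then change container volume by factor 0.8 (V_new/V_old).
Step 2:
                   X          D          C
  Initial     0.3067   0.001853      0.504
  Change  5.4639e-04 -3.6426e-04 -5.4639e-04
  Equil       0.3073   0.001489     0.5035
  solve Keq expr → x = -1.8213e-04; check Q = 9.7540e-06

Direction: reverse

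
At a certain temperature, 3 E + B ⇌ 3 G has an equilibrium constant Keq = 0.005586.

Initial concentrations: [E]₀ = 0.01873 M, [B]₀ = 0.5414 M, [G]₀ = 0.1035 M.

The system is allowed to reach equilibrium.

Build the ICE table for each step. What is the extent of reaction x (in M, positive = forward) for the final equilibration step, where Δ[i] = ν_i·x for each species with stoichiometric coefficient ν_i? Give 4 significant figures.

x = -0.02927 M

Q₀ = 311.7 vs Keq = 0.005586 ⇒ Q>K, reverse
Step 1:
                  E         B         G
  init      0.01873    0.5414    0.1035
  Δ         0.08782   0.02927  -0.08782
  eq         0.1065    0.5707   0.01568
  solve Keq expr → x = -0.02927; check Q = 0.005586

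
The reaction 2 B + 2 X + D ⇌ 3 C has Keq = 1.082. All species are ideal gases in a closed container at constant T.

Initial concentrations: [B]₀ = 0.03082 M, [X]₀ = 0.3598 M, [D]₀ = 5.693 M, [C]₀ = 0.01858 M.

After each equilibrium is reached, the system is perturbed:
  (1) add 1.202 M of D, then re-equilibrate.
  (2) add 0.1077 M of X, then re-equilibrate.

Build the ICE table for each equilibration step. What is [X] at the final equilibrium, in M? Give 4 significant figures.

Q₀ = 0.009162 vs Keq = 1.082 ⇒ Q<K, forward
Step 1:
                   B          X          D          C
  init       0.03082     0.3598      5.693    0.01858
  Δ         -0.01883   -0.01883  -0.009417    0.02825
  eq         0.01199      0.341      5.684    0.04683
  solve Keq expr → x = 0.009417; check Q = 1.082
Then add 1.202 M of D.
Step 2:
                   B          X          D          C
  init       0.01199      0.341      6.886    0.04683
  Δ       -7.0293e-04 -7.0293e-04 -3.5147e-04   0.001054
  eq         0.01128     0.3403      6.885    0.04789
  solve Keq expr → x = 3.5147e-04; check Q = 1.082
Then add 0.1077 M of X.
Step 3:
                   B          X          D          C
  init       0.01128      0.448      6.885    0.04789
  Δ        -0.001897  -0.001897 -9.4854e-04   0.002846
  eq        0.009386     0.4461      6.884    0.05073
  solve Keq expr → x = 9.4854e-04; check Q = 1.082

[X]_eq = 0.4461 M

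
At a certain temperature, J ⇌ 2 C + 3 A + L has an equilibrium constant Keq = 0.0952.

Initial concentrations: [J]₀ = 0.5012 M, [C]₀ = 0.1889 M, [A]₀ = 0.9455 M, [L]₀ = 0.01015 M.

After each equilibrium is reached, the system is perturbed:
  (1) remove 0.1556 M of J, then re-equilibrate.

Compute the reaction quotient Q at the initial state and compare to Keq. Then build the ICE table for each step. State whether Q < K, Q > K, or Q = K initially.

Q₀ = 6.1081e-04; Q < K (proceeds forward)

Q₀ = 6.1081e-04 vs Keq = 0.0952 ⇒ Q<K, forward
Step 1:
                    J           C           A           L
  I            0.5012      0.1889      0.9455     0.01015
  C            -0.106      0.2119      0.3179       0.106
  E            0.3952      0.4008       1.263      0.1161
  solve Keq expr → x = 0.106; check Q = 0.0952
Then remove 0.1556 M of J.
Step 2:
                    J           C           A           L
  I            0.2396      0.4008       1.263      0.1161
  C           0.01615     -0.0323    -0.04846    -0.01615
  E            0.2558      0.3685       1.215     0.09997
  solve Keq expr → x = -0.01615; check Q = 0.0952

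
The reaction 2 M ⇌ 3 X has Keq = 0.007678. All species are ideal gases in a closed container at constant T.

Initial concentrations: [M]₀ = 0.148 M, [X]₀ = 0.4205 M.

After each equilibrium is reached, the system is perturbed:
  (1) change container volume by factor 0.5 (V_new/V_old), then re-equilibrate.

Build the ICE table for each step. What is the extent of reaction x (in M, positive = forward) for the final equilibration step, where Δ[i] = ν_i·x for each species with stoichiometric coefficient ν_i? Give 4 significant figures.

x = -0.01255 M

Q₀ = 3.394 vs Keq = 0.007678 ⇒ Q>K, reverse
Step 1:
                   M          X
  init         0.148     0.4205
  Δ           0.2136    -0.3204
  eq          0.3616     0.1001
  solve Keq expr → x = -0.1068; check Q = 0.007678
Then change container volume by factor 0.5 (V_new/V_old).
Step 2:
                   M          X
  init        0.7232     0.2003
  Δ           0.0251   -0.03766
  eq          0.7483     0.1626
  solve Keq expr → x = -0.01255; check Q = 0.007678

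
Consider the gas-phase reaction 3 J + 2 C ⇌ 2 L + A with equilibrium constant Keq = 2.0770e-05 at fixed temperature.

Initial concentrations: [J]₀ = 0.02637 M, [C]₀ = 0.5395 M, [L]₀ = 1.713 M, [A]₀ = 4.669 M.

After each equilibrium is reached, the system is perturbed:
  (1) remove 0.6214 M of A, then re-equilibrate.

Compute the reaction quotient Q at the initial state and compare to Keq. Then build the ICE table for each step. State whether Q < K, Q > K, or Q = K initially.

Q₀ = 2.5670e+06 vs Keq = 2.0770e-05 ⇒ Q>K, reverse
Step 1:
                    J           C           L           A
  init        0.02637      0.5395       1.713       4.669
  Δ             2.537       1.692      -1.692     -0.8458
  eq            2.564       2.231     0.02135       3.823
  solve Keq expr → x = -0.8458; check Q = 2.0770e-05
Then remove 0.6214 M of A.
Step 2:
                    J           C           L           A
  init          2.564       2.231     0.02135       3.202
  Δ         -0.002876   -0.001917    0.001917  9.5857e-04
  eq            2.561       2.229     0.02327       3.203
  solve Keq expr → x = 9.5857e-04; check Q = 2.0770e-05

Q₀ = 2.5670e+06; Q > K (proceeds reverse)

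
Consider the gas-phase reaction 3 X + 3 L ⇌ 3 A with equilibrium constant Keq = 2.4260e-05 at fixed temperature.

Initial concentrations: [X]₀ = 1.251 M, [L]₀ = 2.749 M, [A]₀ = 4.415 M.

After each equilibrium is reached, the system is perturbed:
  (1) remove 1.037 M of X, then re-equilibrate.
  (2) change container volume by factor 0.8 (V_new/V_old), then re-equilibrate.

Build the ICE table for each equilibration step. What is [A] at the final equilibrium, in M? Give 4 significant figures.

[A]_eq = 1.075 M

Q₀ = 2.116 vs Keq = 2.4260e-05 ⇒ Q>K, reverse
Step 1:
                    X           L           A
  init          1.251       2.749       4.415
  Δ             3.542       3.542      -3.542
  eq            4.793       6.291      0.8729
  solve Keq expr → x = -1.181; check Q = 2.4260e-05
Then remove 1.037 M of X.
Step 2:
                    X           L           A
  init          3.756       6.291      0.8729
  Δ            0.1458      0.1458     -0.1458
  eq            3.902       6.437      0.7271
  solve Keq expr → x = -0.04861; check Q = 2.4260e-05
Then change container volume by factor 0.8 (V_new/V_old).
Step 3:
                    X           L           A
  init          4.877       8.046      0.9089
  Δ           -0.1659     -0.1659      0.1659
  eq            4.711        7.88       1.075
  solve Keq expr → x = 0.05531; check Q = 2.4260e-05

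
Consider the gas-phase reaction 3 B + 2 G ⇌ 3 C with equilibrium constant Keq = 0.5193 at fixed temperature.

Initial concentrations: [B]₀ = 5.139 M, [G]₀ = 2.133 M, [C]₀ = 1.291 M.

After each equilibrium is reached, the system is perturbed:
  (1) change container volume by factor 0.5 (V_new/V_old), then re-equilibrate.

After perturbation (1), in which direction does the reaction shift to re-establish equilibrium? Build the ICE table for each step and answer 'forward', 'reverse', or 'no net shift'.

Q₀ = 0.003485 vs Keq = 0.5193 ⇒ Q<K, forward
Step 1:
                  B         G         C
  Initial     5.139     2.133     1.291
  Change     -1.625    -1.084     1.625
  Equil       3.514     1.049     2.916
  solve Keq expr → x = 0.5418; check Q = 0.5193
Then change container volume by factor 0.5 (V_new/V_old).
Step 2:
                  B         G         C
  Initial     7.027     2.099     5.833
  Change    -0.8289   -0.5526    0.8289
  Equil       6.198     1.546     6.662
  solve Keq expr → x = 0.2763; check Q = 0.5193

Direction: forward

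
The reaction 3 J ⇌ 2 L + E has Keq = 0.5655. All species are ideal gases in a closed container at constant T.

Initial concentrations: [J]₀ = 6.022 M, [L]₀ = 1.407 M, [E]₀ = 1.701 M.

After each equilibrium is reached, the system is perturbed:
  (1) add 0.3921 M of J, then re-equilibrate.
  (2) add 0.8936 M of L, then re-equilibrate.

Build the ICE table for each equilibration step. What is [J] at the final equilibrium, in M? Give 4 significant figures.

Q₀ = 0.01542 vs Keq = 0.5655 ⇒ Q<K, forward
Step 1:
                   J          L          E
  I            6.022      1.407      1.701
  C           -2.522      1.681     0.8407
  E              3.5      3.088      2.542
  solve Keq expr → x = 0.8407; check Q = 0.5655
Then add 0.3921 M of J.
Step 2:
                   J          L          E
  I            3.892      3.088      2.542
  C          -0.2368     0.1578    0.07892
  E            3.655      3.246      2.621
  solve Keq expr → x = 0.07892; check Q = 0.5655
Then add 0.8936 M of L.
Step 3:
                   J          L          E
  I            3.655       4.14      2.621
  C           0.3913    -0.2609    -0.1304
  E            4.047      3.879       2.49
  solve Keq expr → x = -0.1304; check Q = 0.5655

[J]_eq = 4.047 M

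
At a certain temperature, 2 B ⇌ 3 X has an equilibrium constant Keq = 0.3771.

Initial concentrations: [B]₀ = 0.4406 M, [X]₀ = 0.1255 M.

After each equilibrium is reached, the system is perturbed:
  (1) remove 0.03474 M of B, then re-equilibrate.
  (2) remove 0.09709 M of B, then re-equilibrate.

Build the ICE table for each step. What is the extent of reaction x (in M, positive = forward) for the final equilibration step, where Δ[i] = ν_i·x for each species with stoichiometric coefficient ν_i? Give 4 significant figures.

Q₀ = 0.01018 vs Keq = 0.3771 ⇒ Q<K, forward
Step 1:
                    B           X
  init         0.4406      0.1255
  Δ           -0.1349      0.2024
  eq           0.3057      0.3279
  solve Keq expr → x = 0.06745; check Q = 0.3771
Then remove 0.03474 M of B.
Step 2:
                    B           X
  init          0.271      0.3279
  Δ           0.01131    -0.01697
  eq           0.2823      0.3109
  solve Keq expr → x = -0.005657; check Q = 0.3771
Then remove 0.09709 M of B.
Step 3:
                    B           X
  init         0.1852      0.3109
  Δ            0.0328     -0.0492
  eq            0.218      0.2617
  solve Keq expr → x = -0.0164; check Q = 0.3771

x = -0.0164 M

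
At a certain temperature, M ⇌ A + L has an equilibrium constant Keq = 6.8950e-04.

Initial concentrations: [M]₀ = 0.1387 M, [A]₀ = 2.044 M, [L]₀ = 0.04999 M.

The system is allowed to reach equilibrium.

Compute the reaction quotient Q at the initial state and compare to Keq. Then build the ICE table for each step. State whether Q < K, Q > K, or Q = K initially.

Q₀ = 0.7367; Q > K (proceeds reverse)

Q₀ = 0.7367 vs Keq = 6.8950e-04 ⇒ Q>K, reverse
Step 1:
                    M           A           L
  Initial      0.1387       2.044     0.04999
  Change      0.04992    -0.04992    -0.04992
  Equil        0.1886       1.994  6.5222e-05
  solve Keq expr → x = -0.04992; check Q = 6.8950e-04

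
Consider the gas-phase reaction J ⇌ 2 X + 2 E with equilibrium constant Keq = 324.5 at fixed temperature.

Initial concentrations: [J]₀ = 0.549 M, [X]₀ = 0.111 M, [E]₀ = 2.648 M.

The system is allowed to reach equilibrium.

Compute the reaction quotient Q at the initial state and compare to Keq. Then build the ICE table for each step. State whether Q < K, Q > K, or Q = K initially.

Q₀ = 0.1574; Q < K (proceeds forward)

Q₀ = 0.1574 vs Keq = 324.5 ⇒ Q<K, forward
Step 1:
                   J          X          E
  I            0.549      0.111      2.648
  C          -0.4987     0.9974     0.9974
  E          0.05031      1.108      3.645
  solve Keq expr → x = 0.4987; check Q = 324.5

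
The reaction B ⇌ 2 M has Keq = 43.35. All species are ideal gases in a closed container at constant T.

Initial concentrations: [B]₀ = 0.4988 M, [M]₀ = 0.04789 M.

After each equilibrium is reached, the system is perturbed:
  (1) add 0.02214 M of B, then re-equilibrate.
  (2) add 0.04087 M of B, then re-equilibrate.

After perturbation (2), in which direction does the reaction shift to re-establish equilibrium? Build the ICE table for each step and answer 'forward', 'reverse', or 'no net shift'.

Direction: forward

Q₀ = 0.004598 vs Keq = 43.35 ⇒ Q<K, forward
Step 1:
                    B           M
  init         0.4988     0.04789
  Δ           -0.4758      0.9515
  eq          0.02304      0.9994
  solve Keq expr → x = 0.4758; check Q = 43.35
Then add 0.02214 M of B.
Step 2:
                    B           M
  init        0.04518      0.9994
  Δ          -0.02024     0.04047
  eq          0.02494        1.04
  solve Keq expr → x = 0.02024; check Q = 43.35
Then add 0.04087 M of B.
Step 3:
                    B           M
  init        0.06581        1.04
  Δ          -0.03718     0.07435
  eq          0.02864       1.114
  solve Keq expr → x = 0.03718; check Q = 43.35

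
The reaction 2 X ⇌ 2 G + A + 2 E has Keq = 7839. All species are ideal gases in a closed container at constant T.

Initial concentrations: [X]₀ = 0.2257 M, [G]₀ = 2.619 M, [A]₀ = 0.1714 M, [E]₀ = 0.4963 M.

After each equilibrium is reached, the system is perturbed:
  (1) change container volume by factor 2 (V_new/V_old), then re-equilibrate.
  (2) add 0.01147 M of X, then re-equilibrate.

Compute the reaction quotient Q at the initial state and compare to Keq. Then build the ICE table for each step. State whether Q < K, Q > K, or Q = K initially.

Q₀ = 5.685 vs Keq = 7839 ⇒ Q<K, forward
Step 1:
                    X           G           A           E
  init         0.2257       2.619      0.1714      0.4963
  Δ           -0.2137      0.2137      0.1069      0.2137
  eq          0.01198       2.833      0.2783        0.71
  solve Keq expr → x = 0.1069; check Q = 7839
Then change container volume by factor 2 (V_new/V_old).
Step 2:
                    X           G           A           E
  init       0.005992       1.416      0.1391       0.355
  Δ          -0.00383     0.00383    0.001915     0.00383
  eq         0.002162        1.42       0.141      0.3588
  solve Keq expr → x = 0.001915; check Q = 7839
Then add 0.01147 M of X.
Step 3:
                    X           G           A           E
  init        0.01363        1.42       0.141      0.3588
  Δ          -0.01134     0.01134     0.00567     0.01134
  eq         0.002293       1.432      0.1467      0.3702
  solve Keq expr → x = 0.00567; check Q = 7839

Q₀ = 5.685; Q < K (proceeds forward)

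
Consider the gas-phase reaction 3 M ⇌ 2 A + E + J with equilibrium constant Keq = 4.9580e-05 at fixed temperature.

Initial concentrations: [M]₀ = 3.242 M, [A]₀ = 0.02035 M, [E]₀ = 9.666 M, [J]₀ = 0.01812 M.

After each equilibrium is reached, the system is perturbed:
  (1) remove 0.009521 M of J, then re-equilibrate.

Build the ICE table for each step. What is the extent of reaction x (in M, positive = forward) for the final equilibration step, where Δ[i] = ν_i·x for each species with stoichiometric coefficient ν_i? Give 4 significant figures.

Q₀ = 2.1286e-06 vs Keq = 4.9580e-05 ⇒ Q<K, forward
Step 1:
                   M          A          E          J
  Initial      3.242    0.02035      9.666    0.01812
  Change    -0.06556    0.04371    0.02185    0.02185
  Equil        3.176    0.06406      9.688    0.03997
  solve Keq expr → x = 0.02185; check Q = 4.9580e-05
Then remove 0.009521 M of J.
Step 2:
                   M          A          E          J
  Initial      3.176    0.06406      9.688    0.03045
  Change   -0.008673   0.005782   0.002891   0.002891
  Equil        3.168    0.06984      9.691    0.03334
  solve Keq expr → x = 0.002891; check Q = 4.9580e-05

x = 0.002891 M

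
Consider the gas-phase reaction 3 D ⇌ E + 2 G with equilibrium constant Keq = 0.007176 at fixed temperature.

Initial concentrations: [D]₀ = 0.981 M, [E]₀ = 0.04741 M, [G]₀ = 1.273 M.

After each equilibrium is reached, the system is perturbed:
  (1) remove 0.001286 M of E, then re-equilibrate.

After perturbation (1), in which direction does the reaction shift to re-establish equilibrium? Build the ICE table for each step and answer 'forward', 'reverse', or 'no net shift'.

Direction: forward

Q₀ = 0.08138 vs Keq = 0.007176 ⇒ Q>K, reverse
Step 1:
                  D         E         G
  I           0.981   0.04741     1.273
  C          0.1219  -0.04063  -0.08126
  E           1.103  0.006778     1.192
  solve Keq expr → x = -0.04063; check Q = 0.007176
Then remove 0.001286 M of E.
Step 2:
                  D         E         G
  I           1.103  0.005492     1.192
  C        -0.00358  0.001193  0.002387
  E           1.099  0.006686     1.194
  solve Keq expr → x = 0.001193; check Q = 0.007176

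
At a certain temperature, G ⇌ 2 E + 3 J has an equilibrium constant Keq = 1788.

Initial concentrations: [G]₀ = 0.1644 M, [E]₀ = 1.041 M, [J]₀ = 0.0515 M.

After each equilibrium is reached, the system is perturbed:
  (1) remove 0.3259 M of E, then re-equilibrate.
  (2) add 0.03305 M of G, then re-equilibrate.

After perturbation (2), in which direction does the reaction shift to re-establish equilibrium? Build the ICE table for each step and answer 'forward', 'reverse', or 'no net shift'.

Direction: forward

Q₀ = 9.0037e-04 vs Keq = 1788 ⇒ Q<K, forward
Step 1:
                  G         E         J
  init       0.1644     1.041    0.0515
  Δ         -0.1642    0.3285    0.4927
  eq      1.6904e-04     1.369    0.5442
  solve Keq expr → x = 0.1642; check Q = 1788
Then remove 0.3259 M of E.
Step 2:
                  G         E         J
  init    1.6904e-04     1.044    0.5442
  Δ       -7.0741e-05 1.4148e-04 2.1222e-04
  eq      9.8300e-05     1.044    0.5444
  solve Keq expr → x = 7.0741e-05; check Q = 1788
Then add 0.03305 M of G.
Step 3:
                  G         E         J
  init      0.03315     1.044    0.5444
  Δ        -0.03296   0.06593   0.09889
  eq      1.8333e-04      1.11    0.6433
  solve Keq expr → x = 0.03296; check Q = 1788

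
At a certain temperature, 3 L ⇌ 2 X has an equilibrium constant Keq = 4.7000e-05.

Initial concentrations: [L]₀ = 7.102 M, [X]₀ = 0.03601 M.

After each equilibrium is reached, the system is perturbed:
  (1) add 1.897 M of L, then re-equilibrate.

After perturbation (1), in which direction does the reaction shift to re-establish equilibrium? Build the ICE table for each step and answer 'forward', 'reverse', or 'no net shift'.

Q₀ = 3.6200e-06 vs Keq = 4.7000e-05 ⇒ Q<K, forward
Step 1:
                    L           X
  Initial       7.102     0.03601
  Change      -0.1351     0.09006
  Equil         6.967      0.1261
  solve Keq expr → x = 0.04503; check Q = 4.7000e-05
Then add 1.897 M of L.
Step 2:
                    L           X
  Initial       8.864      0.1261
  Change     -0.07867     0.05245
  Equil         8.785      0.1785
  solve Keq expr → x = 0.02622; check Q = 4.7000e-05

Direction: forward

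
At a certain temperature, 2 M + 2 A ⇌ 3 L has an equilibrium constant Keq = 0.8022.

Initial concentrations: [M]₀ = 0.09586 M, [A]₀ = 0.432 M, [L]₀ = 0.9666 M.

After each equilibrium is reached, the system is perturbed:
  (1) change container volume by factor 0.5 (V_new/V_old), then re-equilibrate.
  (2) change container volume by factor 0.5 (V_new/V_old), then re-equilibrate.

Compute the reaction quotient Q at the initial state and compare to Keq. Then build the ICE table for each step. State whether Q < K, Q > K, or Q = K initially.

Q₀ = 526.6; Q > K (proceeds reverse)

Q₀ = 526.6 vs Keq = 0.8022 ⇒ Q>K, reverse
Step 1:
                   M          A          L
  Initial    0.09586      0.432     0.9666
  Change      0.3428     0.3428    -0.5141
  Equil       0.4386     0.7748     0.4525
  solve Keq expr → x = -0.1714; check Q = 0.8022
Then change container volume by factor 0.5 (V_new/V_old).
Step 2:
                   M          A          L
  Initial     0.8772       1.55     0.9049
  Change     -0.0827    -0.0827     0.1241
  Equil       0.7945      1.467      1.029
  solve Keq expr → x = 0.04135; check Q = 0.8022
Then change container volume by factor 0.5 (V_new/V_old).
Step 3:
                   M          A          L
  Initial      1.589      2.934      2.058
  Change     -0.1693    -0.1693     0.2539
  Equil         1.42      2.764      2.312
  solve Keq expr → x = 0.08464; check Q = 0.8022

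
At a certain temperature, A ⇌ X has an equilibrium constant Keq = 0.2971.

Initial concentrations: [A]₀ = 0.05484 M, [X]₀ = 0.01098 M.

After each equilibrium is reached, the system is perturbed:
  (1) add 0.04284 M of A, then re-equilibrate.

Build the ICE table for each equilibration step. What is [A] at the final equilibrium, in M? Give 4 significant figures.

Q₀ = 0.2002 vs Keq = 0.2971 ⇒ Q<K, forward
Step 1:
                   A          X
  init       0.05484    0.01098
  Δ        -0.004096   0.004096
  eq         0.05074    0.01508
  solve Keq expr → x = 0.004096; check Q = 0.2971
Then add 0.04284 M of A.
Step 2:
                   A          X
  init       0.09358    0.01508
  Δ        -0.009812   0.009812
  eq         0.08377    0.02489
  solve Keq expr → x = 0.009812; check Q = 0.2971

[A]_eq = 0.08377 M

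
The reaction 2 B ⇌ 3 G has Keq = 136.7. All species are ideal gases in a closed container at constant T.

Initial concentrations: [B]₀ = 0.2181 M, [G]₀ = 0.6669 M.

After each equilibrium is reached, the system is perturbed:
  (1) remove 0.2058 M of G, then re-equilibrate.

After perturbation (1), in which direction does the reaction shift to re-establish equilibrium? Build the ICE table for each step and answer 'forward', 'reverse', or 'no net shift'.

Q₀ = 6.235 vs Keq = 136.7 ⇒ Q<K, forward
Step 1:
                  B         G
  Initial    0.2181    0.6669
  Change    -0.1467      0.22
  Equil     0.07144    0.8869
  solve Keq expr → x = 0.07333; check Q = 136.7
Then remove 0.2058 M of G.
Step 2:
                  B         G
  Initial   0.07144    0.6811
  Change   -0.02013   0.03019
  Equil     0.05131    0.7113
  solve Keq expr → x = 0.01006; check Q = 136.7

Direction: forward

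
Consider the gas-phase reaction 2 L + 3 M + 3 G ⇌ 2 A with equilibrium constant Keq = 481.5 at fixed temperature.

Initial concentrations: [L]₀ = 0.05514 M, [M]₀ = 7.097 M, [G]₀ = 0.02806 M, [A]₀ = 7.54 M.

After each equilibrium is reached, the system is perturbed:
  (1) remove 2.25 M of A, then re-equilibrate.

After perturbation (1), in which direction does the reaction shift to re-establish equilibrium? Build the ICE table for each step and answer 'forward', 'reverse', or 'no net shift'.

Direction: forward

Q₀ = 2.3677e+06 vs Keq = 481.5 ⇒ Q>K, reverse
Step 1:
                    L           M           G           A
  init        0.05514       7.097     0.02806        7.54
  Δ            0.1221      0.1832      0.1832     -0.1221
  eq           0.1773        7.28      0.2112       7.418
  solve Keq expr → x = -0.06106; check Q = 481.5
Then remove 2.25 M of A.
Step 2:
                    L           M           G           A
  init         0.1773        7.28      0.2112       5.168
  Δ           -0.0201    -0.03015    -0.03015      0.0201
  eq           0.1572        7.25      0.1811       5.188
  solve Keq expr → x = 0.01005; check Q = 481.5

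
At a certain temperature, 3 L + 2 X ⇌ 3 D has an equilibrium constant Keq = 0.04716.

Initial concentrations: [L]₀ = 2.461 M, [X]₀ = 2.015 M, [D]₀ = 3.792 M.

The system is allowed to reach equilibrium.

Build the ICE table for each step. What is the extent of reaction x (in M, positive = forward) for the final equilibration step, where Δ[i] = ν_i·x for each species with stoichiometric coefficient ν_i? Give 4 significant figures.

x = -0.393 M

Q₀ = 0.901 vs Keq = 0.04716 ⇒ Q>K, reverse
Step 1:
                    L           X           D
  I             2.461       2.015       3.792
  C             1.179      0.7859      -1.179
  E              3.64       2.801       2.613
  solve Keq expr → x = -0.393; check Q = 0.04716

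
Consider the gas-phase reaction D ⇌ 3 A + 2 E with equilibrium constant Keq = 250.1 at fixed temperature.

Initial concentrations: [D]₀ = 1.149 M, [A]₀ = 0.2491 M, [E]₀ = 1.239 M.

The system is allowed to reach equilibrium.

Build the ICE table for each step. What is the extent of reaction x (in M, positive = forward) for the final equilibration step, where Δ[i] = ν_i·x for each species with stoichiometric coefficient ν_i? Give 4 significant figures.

Q₀ = 0.02065 vs Keq = 250.1 ⇒ Q<K, forward
Step 1:
                    D           A           E
  init          1.149      0.2491       1.239
  Δ           -0.7289       2.187       1.458
  eq           0.4201       2.436       2.697
  solve Keq expr → x = 0.7289; check Q = 250.1

x = 0.7289 M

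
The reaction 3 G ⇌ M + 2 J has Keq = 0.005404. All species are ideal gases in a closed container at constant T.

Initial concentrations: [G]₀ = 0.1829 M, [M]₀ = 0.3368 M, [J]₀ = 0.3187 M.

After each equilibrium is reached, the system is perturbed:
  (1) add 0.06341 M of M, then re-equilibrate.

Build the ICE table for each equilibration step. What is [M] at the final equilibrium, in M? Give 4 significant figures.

Q₀ = 5.591 vs Keq = 0.005404 ⇒ Q>K, reverse
Step 1:
                   G          M          J
  init        0.1829     0.3368     0.3187
  Δ           0.3774    -0.1258    -0.2516
  eq          0.5603      0.211    0.06711
  solve Keq expr → x = -0.1258; check Q = 0.005404
Then add 0.06341 M of M.
Step 2:
                   G          M          J
  init        0.5603     0.2744    0.06711
  Δ         0.009587  -0.003196  -0.006391
  eq          0.5699     0.2712    0.06072
  solve Keq expr → x = -0.003196; check Q = 0.005404

[M]_eq = 0.2712 M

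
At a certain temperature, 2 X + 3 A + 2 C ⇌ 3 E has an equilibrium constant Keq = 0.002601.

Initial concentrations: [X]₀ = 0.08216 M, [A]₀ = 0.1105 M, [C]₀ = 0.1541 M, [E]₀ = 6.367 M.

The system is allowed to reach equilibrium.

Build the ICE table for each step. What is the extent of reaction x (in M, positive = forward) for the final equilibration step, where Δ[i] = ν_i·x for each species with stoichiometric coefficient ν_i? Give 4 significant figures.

Q₀ = 1.1934e+09 vs Keq = 0.002601 ⇒ Q>K, reverse
Step 1:
                  X         A         C         E
  Initial   0.08216    0.1105    0.1541     6.367
  Change      2.712     4.067     2.712    -4.067
  Equil       2.794     4.178     2.866       2.3
  solve Keq expr → x = -1.356; check Q = 0.002601

x = -1.356 M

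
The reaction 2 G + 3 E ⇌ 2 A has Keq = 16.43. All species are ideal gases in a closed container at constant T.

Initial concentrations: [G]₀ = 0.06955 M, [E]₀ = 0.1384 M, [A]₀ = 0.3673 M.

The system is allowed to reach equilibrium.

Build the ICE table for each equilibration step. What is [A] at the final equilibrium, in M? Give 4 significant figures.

Q₀ = 1.0521e+04 vs Keq = 16.43 ⇒ Q>K, reverse
Step 1:
                   G          E          A
  init       0.06955     0.1384     0.3673
  Δ           0.1571     0.2357    -0.1571
  eq          0.2267     0.3741     0.2102
  solve Keq expr → x = -0.07855; check Q = 16.43

[A]_eq = 0.2102 M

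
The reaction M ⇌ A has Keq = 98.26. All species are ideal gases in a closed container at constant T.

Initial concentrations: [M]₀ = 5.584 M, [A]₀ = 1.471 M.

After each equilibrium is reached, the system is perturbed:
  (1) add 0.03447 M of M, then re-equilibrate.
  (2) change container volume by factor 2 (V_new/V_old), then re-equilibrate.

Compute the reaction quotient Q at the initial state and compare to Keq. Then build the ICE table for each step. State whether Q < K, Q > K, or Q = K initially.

Q₀ = 0.2634; Q < K (proceeds forward)

Q₀ = 0.2634 vs Keq = 98.26 ⇒ Q<K, forward
Step 1:
                  M         A
  I           5.584     1.471
  C          -5.513     5.513
  E         0.07108     6.984
  solve Keq expr → x = 5.513; check Q = 98.26
Then add 0.03447 M of M.
Step 2:
                  M         A
  I          0.1055     6.984
  C        -0.03412   0.03412
  E         0.07142     7.018
  solve Keq expr → x = 0.03412; check Q = 98.26
Then change container volume by factor 2 (V_new/V_old).
Step 3:
                  M         A
  I         0.03571     3.509
  C               0         0
  E         0.03571     3.509
  solve Keq expr → x = 0; check Q = 98.26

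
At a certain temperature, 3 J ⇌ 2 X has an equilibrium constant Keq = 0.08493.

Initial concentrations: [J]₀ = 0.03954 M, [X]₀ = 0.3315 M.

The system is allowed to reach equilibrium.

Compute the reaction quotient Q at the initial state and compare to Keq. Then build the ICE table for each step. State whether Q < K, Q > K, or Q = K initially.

Q₀ = 1778 vs Keq = 0.08493 ⇒ Q>K, reverse
Step 1:
                    J           X
  Initial     0.03954      0.3315
  Change       0.3789     -0.2526
  Equil        0.4185     0.07889
  solve Keq expr → x = -0.1263; check Q = 0.08493

Q₀ = 1778; Q > K (proceeds reverse)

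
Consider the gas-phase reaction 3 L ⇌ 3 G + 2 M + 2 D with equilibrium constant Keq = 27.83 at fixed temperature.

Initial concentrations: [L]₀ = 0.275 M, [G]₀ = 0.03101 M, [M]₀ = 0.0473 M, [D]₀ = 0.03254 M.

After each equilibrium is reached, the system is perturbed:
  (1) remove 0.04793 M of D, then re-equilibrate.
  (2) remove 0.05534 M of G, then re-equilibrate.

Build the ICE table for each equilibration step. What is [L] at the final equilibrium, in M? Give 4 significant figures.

Q₀ = 3.3968e-09 vs Keq = 27.83 ⇒ Q<K, forward
Step 1:
                  L         G         M         D
  init        0.275   0.03101    0.0473   0.03254
  Δ         -0.2625    0.2625     0.175     0.175
  eq        0.01246    0.2935    0.2223    0.2076
  solve Keq expr → x = 0.08751; check Q = 27.83
Then remove 0.04793 M of D.
Step 2:
                  L         G         M         D
  init      0.01246    0.2935    0.2223    0.1596
  Δ       -0.001843  0.001843  0.001228  0.001228
  eq        0.01062    0.2954    0.2236    0.1609
  solve Keq expr → x = 6.1420e-04; check Q = 27.83
Then remove 0.05534 M of G.
Step 3:
                  L         G         M         D
  init      0.01062    0.2401    0.2236    0.1609
  Δ       -0.001847  0.001847  0.001231  0.001231
  eq       0.008773    0.2419    0.2248    0.1621
  solve Keq expr → x = 6.1560e-04; check Q = 27.83

[L]_eq = 0.008773 M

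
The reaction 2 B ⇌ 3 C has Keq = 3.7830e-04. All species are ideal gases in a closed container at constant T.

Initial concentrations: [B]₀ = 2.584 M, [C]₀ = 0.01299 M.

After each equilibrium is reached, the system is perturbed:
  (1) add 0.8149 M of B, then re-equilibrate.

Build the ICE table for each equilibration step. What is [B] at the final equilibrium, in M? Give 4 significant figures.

[B]_eq = 3.301 M

Q₀ = 3.2828e-07 vs Keq = 3.7830e-04 ⇒ Q<K, forward
Step 1:
                   B          C
  I            2.584    0.01299
  C         -0.08024     0.1204
  E            2.504     0.1334
  solve Keq expr → x = 0.04012; check Q = 3.7830e-04
Then add 0.8149 M of B.
Step 2:
                   B          C
  I            3.319     0.1334
  C         -0.01798    0.02698
  E            3.301     0.1603
  solve Keq expr → x = 0.008992; check Q = 3.7830e-04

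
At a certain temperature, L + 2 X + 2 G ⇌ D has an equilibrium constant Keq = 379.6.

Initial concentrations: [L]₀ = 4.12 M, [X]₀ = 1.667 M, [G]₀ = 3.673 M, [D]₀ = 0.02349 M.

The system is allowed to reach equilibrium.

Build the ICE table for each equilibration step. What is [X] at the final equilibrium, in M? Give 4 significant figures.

[X]_eq = 0.01292 M

Q₀ = 1.5208e-04 vs Keq = 379.6 ⇒ Q<K, forward
Step 1:
                    L           X           G           D
  I              4.12       1.667       3.673     0.02349
  C            -0.827      -1.654      -1.654       0.827
  E             3.293     0.01292       2.019      0.8505
  solve Keq expr → x = 0.827; check Q = 379.6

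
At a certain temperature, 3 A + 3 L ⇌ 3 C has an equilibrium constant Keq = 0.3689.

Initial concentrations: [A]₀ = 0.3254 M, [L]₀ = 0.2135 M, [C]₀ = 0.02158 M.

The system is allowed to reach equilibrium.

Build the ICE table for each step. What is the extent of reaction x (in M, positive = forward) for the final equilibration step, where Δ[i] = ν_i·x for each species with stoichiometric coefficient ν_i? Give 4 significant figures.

x = 0.006864 M

Q₀ = 0.02997 vs Keq = 0.3689 ⇒ Q<K, forward
Step 1:
                   A          L          C
  I           0.3254     0.2135    0.02158
  C         -0.02059   -0.02059    0.02059
  E           0.3048     0.1929    0.04217
  solve Keq expr → x = 0.006864; check Q = 0.3689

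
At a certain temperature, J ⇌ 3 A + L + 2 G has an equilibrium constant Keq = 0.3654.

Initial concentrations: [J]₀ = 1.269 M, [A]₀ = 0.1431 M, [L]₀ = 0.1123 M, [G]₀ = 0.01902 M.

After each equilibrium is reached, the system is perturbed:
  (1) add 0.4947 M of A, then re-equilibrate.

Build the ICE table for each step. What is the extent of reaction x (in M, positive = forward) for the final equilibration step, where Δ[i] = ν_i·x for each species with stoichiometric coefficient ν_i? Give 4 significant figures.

Q₀ = 9.3812e-08 vs Keq = 0.3654 ⇒ Q<K, forward
Step 1:
                  J         A         L         G
  I           1.269    0.1431    0.1123   0.01902
  C         -0.3386     1.016    0.3386    0.6771
  E          0.9304     1.159    0.4509    0.6961
  solve Keq expr → x = 0.3386; check Q = 0.3654
Then add 0.4947 M of A.
Step 2:
                  J         A         L         G
  I          0.9304     1.653    0.4509    0.6961
  C         0.06816   -0.2045  -0.06816   -0.1363
  E          0.9986     1.449    0.3827    0.5598
  solve Keq expr → x = -0.06816; check Q = 0.3654

x = -0.06816 M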